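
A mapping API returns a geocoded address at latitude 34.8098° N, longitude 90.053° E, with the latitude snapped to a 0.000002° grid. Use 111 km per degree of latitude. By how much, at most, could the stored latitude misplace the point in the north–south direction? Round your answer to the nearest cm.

11 cm

With a 0.000002° grid the true value lies within half a step, ±0.000002°/2 = ±1e-06°, of the stored one.
So the N–S error is at most 1e-06 × 111000 = 0.111 m.
That is 0.111 m = 11.1 cm.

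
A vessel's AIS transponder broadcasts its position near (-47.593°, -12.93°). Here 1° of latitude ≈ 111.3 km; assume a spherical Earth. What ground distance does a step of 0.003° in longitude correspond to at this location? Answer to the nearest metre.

225 metres

0.003° of longitude at 47.593° is 0.003 × 111300 × cos 47.593° ≈ 0.003 × 75059.9 = 225.18 m.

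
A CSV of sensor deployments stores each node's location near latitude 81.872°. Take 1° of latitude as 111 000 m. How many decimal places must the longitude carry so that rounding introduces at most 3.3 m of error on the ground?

At 81.872° one degree of longitude covers 111000 × cos 81.872° ≈ 111000 × 0.1414 ≈ 15693.7 m.
N decimal places → at most half a unit in the last place, 0.5 × 10⁻ᴺ° = 15693.7/2 × 10⁻ᴺ m.
Need 0.5 × 15693.7 × 10⁻ᴺ ≤ 3.3 → 10⁻ᴺ ≤ 4.205e-04, so N ≥ 3.38.
So 4 decimal places suffice (0.785 m); 3 would allow up to 7.85 m.

4 decimal places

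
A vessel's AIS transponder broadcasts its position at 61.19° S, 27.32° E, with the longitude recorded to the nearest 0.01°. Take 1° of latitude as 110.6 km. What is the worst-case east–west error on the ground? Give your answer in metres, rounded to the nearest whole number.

266 metres

Rounding to 2 decimal places leaves the longitude within ±0.005° of the true value.
One degree of longitude at 61.19° is 110600 × cos 61.19° ≈ 110600 × 0.4819 = 53298.9 m.
East–west error: 0.005° × 53298.9 m/° ≈ 266.494 m.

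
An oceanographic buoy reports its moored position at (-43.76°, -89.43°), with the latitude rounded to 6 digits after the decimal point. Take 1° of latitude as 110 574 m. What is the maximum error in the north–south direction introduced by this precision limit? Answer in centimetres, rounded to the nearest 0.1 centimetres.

Rounding to 6 decimal places leaves the latitude within ±5e-07° of the true value.
North–south distance: 5e-07° × 110574 m/° = 0.055287 m.
That is 0.055287 m = 5.5287 cm.

5.5 centimetres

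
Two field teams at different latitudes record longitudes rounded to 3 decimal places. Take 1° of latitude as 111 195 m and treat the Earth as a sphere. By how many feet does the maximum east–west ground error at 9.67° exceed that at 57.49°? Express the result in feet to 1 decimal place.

81.8 feet

Rounding to 3 decimal places leaves the longitude within ±0.0005° of the true value.
At 9.67°: 0.0005° × 111195 × cos 9.67° = 0.0005 × 111195 × 0.9858 ≈ 54.808 m.
Error at 57.49° = 0.0005° × 111195 × cos 57.49° ≈ 55.598 × 0.5374 = 29.881 m.
Difference: 54.808 − 29.881 = 24.927 m.
Converting: 24.9268 m × 3.2808 ft/m ≈ 81.781 ft.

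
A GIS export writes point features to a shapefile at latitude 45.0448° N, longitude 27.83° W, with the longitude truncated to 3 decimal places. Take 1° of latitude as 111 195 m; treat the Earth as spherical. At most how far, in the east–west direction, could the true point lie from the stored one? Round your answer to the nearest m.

79 m

Truncating at 3 decimal places can drop up to a full unit in the last place, so the longitude may be off by as much as 0.001°.
At latitude 45.0448° a degree of longitude spans 111195 m × cos 45.0448° = 111195 × 0.7066 ≈ 78565.2 m.
East–west error: 0.001° × 78565.2 m/° ≈ 78.5652 m.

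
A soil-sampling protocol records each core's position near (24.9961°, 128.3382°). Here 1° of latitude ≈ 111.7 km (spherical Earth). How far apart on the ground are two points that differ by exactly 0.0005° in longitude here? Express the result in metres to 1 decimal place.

One degree of longitude here spans 111700 × cos 24.9961° = 111700 × 0.9063 ≈ 101238 m; 0.0005° of that is 50.6189 m.

50.6 metres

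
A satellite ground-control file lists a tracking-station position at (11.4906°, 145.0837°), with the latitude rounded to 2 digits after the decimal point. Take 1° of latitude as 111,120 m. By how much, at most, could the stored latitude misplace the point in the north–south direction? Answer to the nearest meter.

556 meters

Rounding to 2 decimal places leaves the latitude within ±0.005° of the true value.
So the N–S error is at most 0.005 × 111120 = 555.6 m.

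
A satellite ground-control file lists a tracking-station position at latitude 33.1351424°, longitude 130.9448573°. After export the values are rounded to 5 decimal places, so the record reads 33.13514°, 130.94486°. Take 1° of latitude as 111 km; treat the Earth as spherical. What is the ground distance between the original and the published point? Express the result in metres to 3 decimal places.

The latitude changed by +0.0000024° and the longitude by -0.0000027°.
N–S: 0.0000024° × 111000 m/° = 0.2664 m.
E–W at 33.1351°: -0.0000027° × 111000 × cos 33.1351° = -0.0000027 × 111000 × 0.8374 ≈ -0.250964 m.
Combined displacement = (0.2664² + 0.250964²)^½ ≈ 0.365994 m.

0.366 metres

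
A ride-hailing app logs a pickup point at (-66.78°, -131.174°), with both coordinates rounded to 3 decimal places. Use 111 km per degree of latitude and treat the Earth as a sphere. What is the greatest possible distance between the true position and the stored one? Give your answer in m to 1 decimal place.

Rounding to 3 decimal places leaves each coordinate within ±0.0005° of the true value.
N–S: 0.0005° × 111000 m/° = 55.5 m.
East–west component at 66.78°: 0.0005° × 111000 × cos 66.78° ≈ 0.0005 × 43763.2 ≈ 21.8816 m.
Worst case both components are at the extreme and orthogonal: √(55.5² + 21.8816²) ≈ 59.6578 m.

59.7 m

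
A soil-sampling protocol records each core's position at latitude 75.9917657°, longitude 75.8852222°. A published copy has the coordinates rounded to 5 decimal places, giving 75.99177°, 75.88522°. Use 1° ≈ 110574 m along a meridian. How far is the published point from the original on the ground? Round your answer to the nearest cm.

48 cm

The latitude changed by -0.0000043° and the longitude by +0.0000022°.
N–S: -0.0000043° × 110574 m/° = -0.475468 m.
East–west at this latitude: 0.0000022° × 110574 × cos 75.9918° ≈ 0.0000022 × 26765.7 = 0.0588845 m.
Hypotenuse of the two orthogonal shifts: √(0.475468² + 0.0588845²) = 0.479101 m.
That is 0.479101 m = 47.91 cm.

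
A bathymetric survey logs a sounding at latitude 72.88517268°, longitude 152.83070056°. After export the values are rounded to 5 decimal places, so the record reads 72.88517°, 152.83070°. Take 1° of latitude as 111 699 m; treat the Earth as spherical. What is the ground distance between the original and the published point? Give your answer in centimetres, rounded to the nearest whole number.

Δlat = 72.88517268 − 72.88517 = +0.00000268°; Δlon = 152.83070056 − 152.83070 = +0.00000056°.
North–south shift: 0.00000268 × 111699 = 0.299353 m.
East–west at this latitude: 0.00000056° × 111699 × cos 72.8852° ≈ 0.00000056 × 32871.6 = 0.0184081 m.
Hypotenuse of the two orthogonal shifts: √(0.299353² + 0.0184081²) = 0.299919 m.
That is 0.299919 m = 29.992 cm.

30 centimetres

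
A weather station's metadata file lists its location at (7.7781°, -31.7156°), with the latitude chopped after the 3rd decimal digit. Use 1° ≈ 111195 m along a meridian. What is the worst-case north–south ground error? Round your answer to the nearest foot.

365 feet

Truncating at 3 decimal places can drop up to a full unit in the last place, so the latitude may be off by as much as 0.001°.
North–south distance: 0.001° × 111195 m/° = 111.195 m.
In feet: 111.195 m ÷ 0.3048 ≈ 364.81 ft.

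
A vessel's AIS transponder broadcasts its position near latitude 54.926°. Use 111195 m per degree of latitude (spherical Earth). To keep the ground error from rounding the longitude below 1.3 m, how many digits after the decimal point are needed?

5 decimal places

At 54.926° one degree of longitude covers 111195 × cos 54.926° ≈ 111195 × 0.5746 ≈ 63896.4 m.
With N decimal places the half-ulp bound is 0.5·10⁻ᴺ°, or 0.5·10⁻ᴺ × 63896.4 m on the ground.
Setting 31948.2 × 10⁻ᴺ ≤ 1.3 gives 10ᴺ ≥ 2.458e+04, i.e. N ≥ 4.39.
So 5 decimal places suffice (0.319 m); 4 would allow up to 3.19 m.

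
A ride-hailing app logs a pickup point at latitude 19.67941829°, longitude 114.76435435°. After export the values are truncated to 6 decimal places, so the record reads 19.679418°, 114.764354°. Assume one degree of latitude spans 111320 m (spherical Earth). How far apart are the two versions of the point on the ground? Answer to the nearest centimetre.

5 centimetres

The latitude changed by +0.00000029° and the longitude by +0.00000035°.
North–south shift: 0.00000029 × 111320 = 0.0322828 m.
E–W at 19.6794°: 0.00000035° × 111320 × cos 19.6794° = 0.00000035 × 111320 × 0.9416 ≈ 0.0366863 m.
Combined displacement = (0.0322828² + 0.0366863²)^½ ≈ 0.0488678 m.
That is 0.0488678 m = 4.8868 cm.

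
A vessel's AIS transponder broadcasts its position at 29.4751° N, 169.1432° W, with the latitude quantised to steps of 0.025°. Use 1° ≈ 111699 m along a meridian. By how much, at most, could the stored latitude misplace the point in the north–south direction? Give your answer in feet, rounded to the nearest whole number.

With a 0.025° grid the true value lies within half a step, ±0.025°/2 = ±0.0125°, of the stored one.
North–south distance: 0.0125° × 111699 m/° = 1396.24 m.
In feet: 1396.24 m ÷ 0.3048 ≈ 4580.8 ft.

4581 feet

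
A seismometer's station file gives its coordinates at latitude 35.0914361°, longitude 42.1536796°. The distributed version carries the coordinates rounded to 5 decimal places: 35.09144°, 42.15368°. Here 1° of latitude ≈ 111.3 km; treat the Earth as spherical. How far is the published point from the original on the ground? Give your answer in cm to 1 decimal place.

43.6 cm

The latitude changed by -0.0000039° and the longitude by -0.0000004°.
North–south shift: -0.0000039 × 111300 = -0.43407 m.
East–west at this latitude: -0.0000004° × 111300 × cos 35.0914° ≈ -0.0000004 × 91069.6 = -0.0364278 m.
Distance: √(0.43407² + 0.0364278²) ≈ 0.435596 m.
That is 0.435596 m = 43.56 cm.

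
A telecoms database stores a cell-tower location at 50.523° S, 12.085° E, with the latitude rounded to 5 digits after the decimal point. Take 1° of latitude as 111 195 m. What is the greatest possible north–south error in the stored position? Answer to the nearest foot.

2 feet

Rounding to 5 decimal places leaves the latitude within ±5e-06° of the true value.
North–south distance: 5e-06° × 111195 m/° = 0.555975 m.
In feet: 0.555975 m ÷ 0.3048 ≈ 1.8241 ft.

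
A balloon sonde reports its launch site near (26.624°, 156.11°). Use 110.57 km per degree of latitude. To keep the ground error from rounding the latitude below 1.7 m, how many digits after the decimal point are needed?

5

One degree of latitude covers 110570 m.
With N decimal places the half-ulp bound is 0.5·10⁻ᴺ°, or 0.5·10⁻ᴺ × 110570 m on the ground.
Need 0.5 × 110570 × 10⁻ᴺ ≤ 1.7 → 10⁻ᴺ ≤ 3.075e-05, so N ≥ 4.51.
N = 4 would give 5.53 m (too coarse); N = 5 gives 0.553 m ≤ 1.7 m.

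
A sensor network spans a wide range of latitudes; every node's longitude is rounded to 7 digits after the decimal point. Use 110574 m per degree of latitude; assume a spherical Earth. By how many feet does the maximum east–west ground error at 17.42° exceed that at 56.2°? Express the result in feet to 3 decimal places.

0.007 feet

Rounding to 7 decimal places leaves the longitude within ±5e-08° of the true value.
Error at 17.42° = 5e-08° × 110574 × cos 17.42° ≈ 0.0055287 × 0.9541 = 0.0052751 m.
Error at 56.2° = 5e-08° × 110574 × cos 56.2° ≈ 0.0055287 × 0.5563 = 0.0030756 m.
Difference: 0.0052751 − 0.0030756 = 0.0021995 m.
Converting: 0.00219954 m × 3.2808 ft/m ≈ 0.0072163 ft.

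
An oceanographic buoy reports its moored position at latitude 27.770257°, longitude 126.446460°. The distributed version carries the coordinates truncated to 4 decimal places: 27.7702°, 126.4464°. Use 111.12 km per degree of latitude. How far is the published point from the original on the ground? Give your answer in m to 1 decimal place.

Δlat = 27.770257 − 27.7702 = +0.000057°; Δlon = 126.446460 − 126.4464 = +0.000060°.
N–S: 0.000057° × 111120 m/° = 6.33384 m.
E–W at 27.7702°: 0.000060° × 111120 × cos 27.7702° = 0.000060 × 111120 × 0.8848 ≈ 5.89929 m.
Hypotenuse of the two orthogonal shifts: √(6.33384² + 5.89929²) = 8.65559 m.

8.7 m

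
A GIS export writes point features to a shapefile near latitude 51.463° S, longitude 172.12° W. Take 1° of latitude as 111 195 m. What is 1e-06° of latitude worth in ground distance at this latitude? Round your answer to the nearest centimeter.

11 centimeters

1e-06° × 111195 m/° = 0.111195 m.
That is 0.111195 m = 11.119 cm.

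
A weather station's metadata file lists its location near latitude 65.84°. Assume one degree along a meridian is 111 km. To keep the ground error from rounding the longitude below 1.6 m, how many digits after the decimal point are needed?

5 decimal places

At 65.84° one degree of longitude covers 111000 × cos 65.84° ≈ 111000 × 0.4093 ≈ 45430.8 m.
With N decimal places the half-ulp bound is 0.5·10⁻ᴺ°, or 0.5·10⁻ᴺ × 45430.8 m on the ground.
Setting 22715.4 × 10⁻ᴺ ≤ 1.6 gives 10ᴺ ≥ 1.42e+04, i.e. N ≥ 4.15.
At 4 places the error can reach 2.27 m, but 5 places keeps it to 0.227 m.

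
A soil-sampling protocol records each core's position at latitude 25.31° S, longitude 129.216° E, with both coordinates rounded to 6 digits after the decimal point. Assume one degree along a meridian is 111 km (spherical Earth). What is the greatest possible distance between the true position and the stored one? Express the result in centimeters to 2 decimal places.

7.48 centimeters

Rounding to 6 decimal places leaves each coordinate within ±5e-07° of the true value.
Latitude error → 5e-07 × 111000 = 0.0555 m along the meridian.
Longitude error → 5e-07 × 111000 × cos 25.31° = 5e-07 × 111000 × 0.9040 ≈ 0.0501724 m.
The two errors are perpendicular, so the maximum displacement is √(0.0555² + 0.0501724²) ≈ 0.0748166 m.
That is 0.0748166 m = 7.4817 cm.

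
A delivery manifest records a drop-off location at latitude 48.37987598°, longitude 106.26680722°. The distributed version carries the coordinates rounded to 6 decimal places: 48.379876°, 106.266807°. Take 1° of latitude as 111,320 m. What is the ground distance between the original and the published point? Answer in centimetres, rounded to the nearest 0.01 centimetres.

1.64 centimetres

Δlat = 48.37987598 − 48.379876 = -0.00000002°; Δlon = 106.26680722 − 106.266807 = +0.00000022°.
N–S: -0.00000002° × 111320 m/° = -0.0022264 m.
E–W at 48.3799°: 0.00000022° × 111320 × cos 48.3799° = 0.00000022 × 111320 × 0.6642 ≈ 0.0162663 m.
Combined displacement = (0.0022264² + 0.0162663²)^½ ≈ 0.0164179 m.
That is 0.0164179 m = 1.6418 cm.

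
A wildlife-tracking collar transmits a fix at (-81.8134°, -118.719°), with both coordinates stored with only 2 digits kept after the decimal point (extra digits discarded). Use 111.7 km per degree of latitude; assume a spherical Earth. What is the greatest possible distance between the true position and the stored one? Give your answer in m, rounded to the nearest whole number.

1128 m

Truncating at 2 decimal places can drop up to a full unit in the last place, so each coordinate may be off by as much as 0.01°.
Latitude error → 0.01 × 111700 = 1117 m along the meridian.
East–west component at 81.8134°: 0.01° × 111700 × cos 81.8134° ≈ 0.01 × 15905.8 ≈ 159.058 m.
Combining orthogonally: (1117² + 159.058²)^½ ≈ 1128.27 m.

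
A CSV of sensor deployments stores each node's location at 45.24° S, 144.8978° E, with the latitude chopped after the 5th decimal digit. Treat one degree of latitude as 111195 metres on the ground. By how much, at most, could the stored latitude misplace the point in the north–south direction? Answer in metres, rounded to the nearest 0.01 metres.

Truncating at 5 decimal places can drop up to a full unit in the last place, so the latitude may be off by as much as 1e-05°.
So the N–S error is at most 1e-05 × 111195 = 1.11195 m.

1.11 metres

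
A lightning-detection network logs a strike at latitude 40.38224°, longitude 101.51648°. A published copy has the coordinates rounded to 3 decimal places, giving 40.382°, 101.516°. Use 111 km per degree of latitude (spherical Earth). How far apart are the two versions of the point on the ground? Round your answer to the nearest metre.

49 metres

Δlat = 40.38224 − 40.382 = +0.00024°; Δlon = 101.51648 − 101.516 = +0.00048°.
North–south shift: 0.00024 × 111000 = 26.64 m.
East–west at this latitude: 0.00048° × 111000 × cos 40.382° ≈ 0.00048 × 84553.3 = 40.5856 m.
Combined displacement = (26.64² + 40.5856²)^½ ≈ 48.5477 m.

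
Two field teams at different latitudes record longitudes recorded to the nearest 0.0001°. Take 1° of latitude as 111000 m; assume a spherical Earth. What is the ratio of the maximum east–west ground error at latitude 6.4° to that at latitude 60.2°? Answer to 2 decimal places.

2.00

Rounding to 4 decimal places leaves the longitude within ±5e-05° of the true value.
Error at 6.4° = 5e-05° × 111000 × cos 6.4° ≈ 5.55 × 0.9938 = 5.5154 m.
At 60.2°: 5e-05° × 111000 × cos 60.2° = 5e-05 × 111000 × 0.4970 ≈ 2.7582 m.
The ratio reduces to cos 6.4° / cos 60.2° = 0.9938/0.4970 ≈ 1.9996.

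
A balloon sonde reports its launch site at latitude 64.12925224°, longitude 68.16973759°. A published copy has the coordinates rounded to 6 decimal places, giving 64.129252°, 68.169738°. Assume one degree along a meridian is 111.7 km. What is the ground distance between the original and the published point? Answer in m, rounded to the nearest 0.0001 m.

The latitude changed by +0.00000024° and the longitude by -0.00000041°.
N–S: 0.00000024° × 111700 m/° = 0.026808 m.
East–west at this latitude: -0.00000041° × 111700 × cos 64.1293° ≈ -0.00000041 × 48739.5 = -0.0199832 m.
Hypotenuse of the two orthogonal shifts: √(0.026808² + 0.0199832²) = 0.0334365 m.

0.0334 m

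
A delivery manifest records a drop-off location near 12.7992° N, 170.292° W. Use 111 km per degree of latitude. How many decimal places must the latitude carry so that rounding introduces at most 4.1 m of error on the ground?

One degree of latitude covers 111000 m.
With N decimal places the half-ulp bound is 0.5·10⁻ᴺ°, or 0.5·10⁻ᴺ × 111000 m on the ground.
Setting 55500 × 10⁻ᴺ ≤ 4.1 gives 10ᴺ ≥ 1.354e+04, i.e. N ≥ 4.13.
So 5 decimal places suffice (0.555 m); 4 would allow up to 5.55 m.

5 decimal places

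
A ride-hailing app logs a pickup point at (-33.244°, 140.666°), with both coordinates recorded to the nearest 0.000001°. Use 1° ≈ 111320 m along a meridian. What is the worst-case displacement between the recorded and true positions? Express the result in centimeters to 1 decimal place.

Rounding to 6 decimal places leaves each coordinate within ±5e-07° of the true value.
Latitude error → 5e-07 × 111320 = 0.05566 m along the meridian.
Longitude error → 5e-07 × 111320 × cos 33.244° = 5e-07 × 111320 × 0.8363 ≈ 0.0465509 m.
Combining orthogonally: (0.05566² + 0.0465509²)^½ ≈ 0.0725605 m.
That is 0.0725605 m = 7.256 cm.

7.3 centimeters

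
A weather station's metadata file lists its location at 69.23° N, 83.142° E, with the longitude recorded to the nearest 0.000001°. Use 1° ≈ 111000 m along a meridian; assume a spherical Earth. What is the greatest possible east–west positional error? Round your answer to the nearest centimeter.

2 centimeters

Rounding to 6 decimal places leaves the longitude within ±5e-07° of the true value.
At latitude 69.23° a degree of longitude spans 111000 m × cos 69.23° = 111000 × 0.3546 ≈ 39362.5 m.
Maximum E–W displacement: 5e-07 × 39362.5 = 0.0196813 m.
That is 0.0196813 m = 1.9681 cm.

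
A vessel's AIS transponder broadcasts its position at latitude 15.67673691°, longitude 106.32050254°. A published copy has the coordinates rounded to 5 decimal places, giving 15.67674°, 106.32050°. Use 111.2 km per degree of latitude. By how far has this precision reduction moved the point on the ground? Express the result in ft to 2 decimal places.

1.44 ft

Δlat = 15.67673691 − 15.67674 = -0.00000309°; Δlon = 106.32050254 − 106.32050 = +0.00000254°.
N–S: -0.00000309° × 111200 m/° = -0.343608 m.
E–W at 15.6767°: 0.00000254° × 111200 × cos 15.6767° = 0.00000254 × 111200 × 0.9628 ≈ 0.271941 m.
Combined displacement = (0.343608² + 0.271941²)^½ ≈ 0.438199 m.
Converting: 0.438199 m × 3.2808 ft/m ≈ 1.4377 ft.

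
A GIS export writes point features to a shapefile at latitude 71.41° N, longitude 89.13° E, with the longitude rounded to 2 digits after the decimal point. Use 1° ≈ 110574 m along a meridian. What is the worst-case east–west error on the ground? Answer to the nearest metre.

Rounding to 2 decimal places leaves the longitude within ±0.005° of the true value.
At latitude 71.41° a degree of longitude spans 110574 m × cos 71.41° = 110574 × 0.3188 ≈ 35250.3 m.
So at most 0.005° × 35250.3 ≈ 176.252 m east–west.

176 metres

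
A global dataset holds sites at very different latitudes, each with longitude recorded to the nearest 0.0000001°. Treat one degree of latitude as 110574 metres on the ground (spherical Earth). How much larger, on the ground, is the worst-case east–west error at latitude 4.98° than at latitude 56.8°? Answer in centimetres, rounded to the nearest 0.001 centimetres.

Rounding to 7 decimal places leaves the longitude within ±5e-08° of the true value.
Error at 4.98° = 5e-08° × 110574 × cos 4.98° ≈ 0.0055287 × 0.9962 = 0.0055078 m.
Error at 56.8° = 5e-08° × 110574 × cos 56.8° ≈ 0.0055287 × 0.5476 = 0.0030273 m.
So the lower-latitude error exceeds the higher by 0.0055078 − 0.0030273 = 0.0024805 m.
That is 0.00248052 m = 0.24805 cm.

0.248 centimetres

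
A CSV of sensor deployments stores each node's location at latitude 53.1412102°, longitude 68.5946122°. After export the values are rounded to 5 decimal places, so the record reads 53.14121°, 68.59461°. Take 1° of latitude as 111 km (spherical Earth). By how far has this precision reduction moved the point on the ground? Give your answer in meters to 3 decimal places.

0.148 meters

The latitude changed by +0.0000002° and the longitude by +0.0000022°.
N–S: 0.0000002° × 111000 m/° = 0.0222 m.
East–west at this latitude: 0.0000022° × 111000 × cos 53.1412° ≈ 0.0000022 × 66582.8 = 0.146482 m.
Hypotenuse of the two orthogonal shifts: √(0.0222² + 0.146482²) = 0.148155 m.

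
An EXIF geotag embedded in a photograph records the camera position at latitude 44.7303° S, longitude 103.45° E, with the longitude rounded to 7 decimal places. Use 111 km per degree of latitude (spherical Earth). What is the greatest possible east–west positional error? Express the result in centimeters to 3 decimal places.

Rounding to 7 decimal places leaves the longitude within ±5e-08° of the true value.
Parallels shrink by cos φ, so at 44.7303° a degree of longitude is 111000 × 0.7104 ≈ 78857.4 m.
Maximum E–W displacement: 5e-08 × 78857.4 = 0.00394287 m.
That is 0.00394287 m = 0.39429 cm.

0.394 centimeters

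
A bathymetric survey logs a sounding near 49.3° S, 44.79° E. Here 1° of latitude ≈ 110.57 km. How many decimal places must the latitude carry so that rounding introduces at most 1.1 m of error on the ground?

One degree of latitude covers 110570 m.
N decimal places → at most half a unit in the last place, 0.5 × 10⁻ᴺ° = 110570/2 × 10⁻ᴺ m.
Need 0.5 × 110570 × 10⁻ᴺ ≤ 1.1 → 10⁻ᴺ ≤ 1.990e-05, so N ≥ 4.70.
At 4 places the error can reach 5.53 m, but 5 places keeps it to 0.553 m.

5 decimal places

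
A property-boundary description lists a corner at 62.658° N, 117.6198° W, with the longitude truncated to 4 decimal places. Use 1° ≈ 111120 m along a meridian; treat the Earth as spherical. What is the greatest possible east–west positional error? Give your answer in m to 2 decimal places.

Truncating at 4 decimal places can drop up to a full unit in the last place, so the longitude may be off by as much as 0.0001°.
At latitude 62.658° a degree of longitude spans 111120 m × cos 62.658° = 111120 × 0.4593 ≈ 51037.5 m.
Maximum E–W displacement: 0.0001 × 51037.5 = 5.10375 m.

5.10 m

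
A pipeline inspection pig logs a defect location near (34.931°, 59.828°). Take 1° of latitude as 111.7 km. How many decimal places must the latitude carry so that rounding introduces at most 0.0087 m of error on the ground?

7

One degree of latitude covers 111700 m.
Rounding to N decimal places gives at most 0.5 × 10⁻ᴺ degrees of error, i.e. 0.5 × 10⁻ᴺ × 111700 m.
Setting 55850 × 10⁻ᴺ ≤ 0.0087 gives 10ᴺ ≥ 6.42e+06, i.e. N ≥ 6.81.
So 7 decimal places suffice (0.00558 m); 6 would allow up to 0.0558 m.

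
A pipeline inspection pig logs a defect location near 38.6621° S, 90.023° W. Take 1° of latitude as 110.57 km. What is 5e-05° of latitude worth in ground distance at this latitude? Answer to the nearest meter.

6 meters

Along a meridian 5e-05° is 5e-05 × 110570 = 5.5285 m.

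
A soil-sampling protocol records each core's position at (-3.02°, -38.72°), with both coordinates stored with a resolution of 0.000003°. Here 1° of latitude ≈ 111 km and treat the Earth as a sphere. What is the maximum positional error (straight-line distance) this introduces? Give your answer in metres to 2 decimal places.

0.24 metres

With a 0.000003° grid the true value lies within half a step, ±0.000003°/2 = ±1.5e-06°, of the stored one.
Latitude error → 1.5e-06 × 111000 = 0.1665 m along the meridian.
E–W at 3.02°: 1.5e-06° × 111000 × cos 3.02° = 1.5e-06 × 111000 × 0.9986 ≈ 0.166269 m.
Combining orthogonally: (0.1665² + 0.166269²)^½ ≈ 0.235303 m.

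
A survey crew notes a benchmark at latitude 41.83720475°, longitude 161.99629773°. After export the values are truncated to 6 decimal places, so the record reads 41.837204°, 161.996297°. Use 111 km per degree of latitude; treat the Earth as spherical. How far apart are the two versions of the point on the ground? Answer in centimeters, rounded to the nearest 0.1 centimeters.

10.3 centimeters

Δlat = 41.83720475 − 41.837204 = +0.00000075°; Δlon = 161.99629773 − 161.996297 = +0.00000073°.
North–south shift: 0.00000075 × 111000 = 0.08325 m.
East–west at this latitude: 0.00000073° × 111000 × cos 41.8372° ≈ 0.00000073 × 82699.8 = 0.0603708 m.
Combined displacement = (0.08325² + 0.0603708²)^½ ≈ 0.102836 m.
That is 0.102836 m = 10.284 cm.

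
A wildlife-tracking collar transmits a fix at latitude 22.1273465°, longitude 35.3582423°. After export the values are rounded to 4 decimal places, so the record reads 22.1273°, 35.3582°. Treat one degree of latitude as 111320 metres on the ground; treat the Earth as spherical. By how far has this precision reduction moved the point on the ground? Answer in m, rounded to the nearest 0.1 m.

6.8 m

The latitude changed by +0.0000465° and the longitude by +0.0000423°.
North–south shift: 0.0000465 × 111320 = 5.17638 m.
E–W at 22.1273°: 0.0000423° × 111320 × cos 22.1273° = 0.0000423 × 111320 × 0.9263 ≈ 4.36203 m.
Combined displacement = (5.17638² + 4.36203²)^½ ≈ 6.76921 m.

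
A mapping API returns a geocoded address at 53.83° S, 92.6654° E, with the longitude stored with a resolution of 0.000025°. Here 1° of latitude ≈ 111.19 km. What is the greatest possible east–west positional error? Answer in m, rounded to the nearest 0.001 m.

0.820 m

With a 0.000025° grid the true value lies within half a step, ±0.000025°/2 = ±1.25e-05°, of the stored one.
Parallels shrink by cos φ, so at 53.83° a degree of longitude is 111190 × 0.5902 ≈ 65622.5 m.
So at most 1.25e-05° × 65622.5 ≈ 0.820281 m east–west.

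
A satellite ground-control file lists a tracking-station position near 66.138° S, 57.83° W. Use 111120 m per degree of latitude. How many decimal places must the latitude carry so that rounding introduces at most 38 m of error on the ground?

One degree of latitude covers 111120 m.
Rounding to N decimal places gives at most 0.5 × 10⁻ᴺ degrees of error, i.e. 0.5 × 10⁻ᴺ × 111120 m.
Need 0.5 × 111120 × 10⁻ᴺ ≤ 38 → 10⁻ᴺ ≤ 6.839e-04, so N ≥ 3.16.
N = 3 would give 55.6 m (too coarse); N = 4 gives 5.56 m ≤ 38 m.

4 decimal places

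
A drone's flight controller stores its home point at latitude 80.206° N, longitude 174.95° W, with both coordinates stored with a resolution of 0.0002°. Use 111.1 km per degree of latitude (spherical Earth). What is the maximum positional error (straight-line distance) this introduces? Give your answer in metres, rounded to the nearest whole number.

11 metres

With a 0.0002° grid the true value lies within half a step, ±0.0002°/2 = ±0.0001°, of the stored one.
Latitude error → 0.0001 × 111100 = 11.11 m along the meridian.
East–west component at 80.206°: 0.0001° × 111100 × cos 80.206° ≈ 0.0001 × 18898.8 ≈ 1.88988 m.
Combining orthogonally: (11.11² + 1.88988²)^½ ≈ 11.2696 m.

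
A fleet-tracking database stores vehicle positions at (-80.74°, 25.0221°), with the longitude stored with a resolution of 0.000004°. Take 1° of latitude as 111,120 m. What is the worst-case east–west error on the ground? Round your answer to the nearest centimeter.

4 centimeters

With a 0.000004° grid the true value lies within half a step, ±0.000004°/2 = ±2e-06°, of the stored one.
One degree of longitude at 80.74° is 111120 × cos 80.74° ≈ 111120 × 0.1609 = 17880.9 m.
So at most 2e-06° × 17880.9 ≈ 0.0357617 m east–west.
That is 0.0357617 m = 3.5762 cm.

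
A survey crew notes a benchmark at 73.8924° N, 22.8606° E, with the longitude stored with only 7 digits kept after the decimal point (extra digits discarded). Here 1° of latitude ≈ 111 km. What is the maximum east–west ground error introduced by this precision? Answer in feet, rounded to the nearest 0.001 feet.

Truncating at 7 decimal places can drop up to a full unit in the last place, so the longitude may be off by as much as 1e-07°.
At latitude 73.8924° a degree of longitude spans 111000 m × cos 73.8924° = 111000 × 0.2774 ≈ 30796.1 m.
So at most 1e-07° × 30796.1 ≈ 0.00307961 m east–west.
Converting: 0.00307961 m × 3.2808 ft/m ≈ 0.010104 ft.

0.010 feet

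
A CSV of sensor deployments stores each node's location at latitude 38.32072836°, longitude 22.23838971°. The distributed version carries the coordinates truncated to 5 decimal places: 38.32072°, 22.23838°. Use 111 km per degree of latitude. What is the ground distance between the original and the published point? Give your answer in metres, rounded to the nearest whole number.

The latitude changed by +0.00000836° and the longitude by +0.00000971°.
North–south shift: 0.00000836 × 111000 = 0.92796 m.
E–W at 38.3207°: 0.00000971° × 111000 × cos 38.3207° = 0.00000971 × 111000 × 0.7846 ≈ 0.845598 m.
Distance: √(0.92796² + 0.845598²) ≈ 1.25545 m.

1 metres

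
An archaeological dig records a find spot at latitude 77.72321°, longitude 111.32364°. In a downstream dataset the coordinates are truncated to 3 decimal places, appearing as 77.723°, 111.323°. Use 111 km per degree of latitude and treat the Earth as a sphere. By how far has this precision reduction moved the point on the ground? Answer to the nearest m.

28 m

The latitude changed by +0.00021° and the longitude by +0.00064°.
North–south shift: 0.00021 × 111000 = 23.31 m.
East–west at this latitude: 0.00064° × 111000 × cos 77.723° ≈ 0.00064 × 23602.8 = 15.1058 m.
Combined displacement = (23.31² + 15.1058²)^½ ≈ 27.7766 m.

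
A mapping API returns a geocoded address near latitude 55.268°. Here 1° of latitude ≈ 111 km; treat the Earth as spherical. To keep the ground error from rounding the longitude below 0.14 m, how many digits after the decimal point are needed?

At 55.268° one degree of longitude covers 111000 × cos 55.268° ≈ 111000 × 0.5697 ≈ 63241 m.
With N decimal places the half-ulp bound is 0.5·10⁻ᴺ°, or 0.5·10⁻ᴺ × 63241 m on the ground.
Setting 31620.5 × 10⁻ᴺ ≤ 0.14 gives 10ᴺ ≥ 2.259e+05, i.e. N ≥ 5.35.
So 6 decimal places suffice (0.0316 m); 5 would allow up to 0.316 m.

6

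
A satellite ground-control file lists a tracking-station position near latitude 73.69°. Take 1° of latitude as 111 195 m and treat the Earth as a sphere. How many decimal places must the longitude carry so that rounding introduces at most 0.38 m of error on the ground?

5 decimal places

At 73.69° one degree of longitude covers 111195 × cos 73.69° ≈ 111195 × 0.2808 ≈ 31227.4 m.
Rounding to N decimal places gives at most 0.5 × 10⁻ᴺ degrees of error, i.e. 0.5 × 10⁻ᴺ × 31227.4 m.
Need 0.5 × 31227.4 × 10⁻ᴺ ≤ 0.38 → 10⁻ᴺ ≤ 2.434e-05, so N ≥ 4.61.
At 4 places the error can reach 1.56 m, but 5 places keeps it to 0.156 m.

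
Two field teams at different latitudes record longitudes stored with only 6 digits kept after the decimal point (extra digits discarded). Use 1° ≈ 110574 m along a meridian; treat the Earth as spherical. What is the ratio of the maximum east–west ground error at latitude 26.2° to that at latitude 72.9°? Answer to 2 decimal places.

Truncating at 6 decimal places can drop up to a full unit in the last place, so the longitude may be off by as much as 1e-06°.
At 26.2°: 1e-06° × 110574 × cos 26.2° = 1e-06 × 110574 × 0.8973 ≈ 0.099213 m.
Error at 72.9° = 1e-06° × 110574 × cos 72.9° ≈ 0.11057 × 0.2940 = 0.032513 m.
Ratio: 0.099213 / 0.032513 = cos 26.2° / cos 72.9° ≈ 3.0515.

3.05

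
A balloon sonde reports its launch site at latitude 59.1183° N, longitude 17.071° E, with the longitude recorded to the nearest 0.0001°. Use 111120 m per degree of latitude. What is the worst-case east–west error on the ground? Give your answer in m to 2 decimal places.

2.85 m

Rounding to 4 decimal places leaves the longitude within ±5e-05° of the true value.
At latitude 59.1183° a degree of longitude spans 111120 m × cos 59.1183° = 111120 × 0.5133 ≈ 57034.2 m.
Maximum E–W displacement: 5e-05 × 57034.2 = 2.85171 m.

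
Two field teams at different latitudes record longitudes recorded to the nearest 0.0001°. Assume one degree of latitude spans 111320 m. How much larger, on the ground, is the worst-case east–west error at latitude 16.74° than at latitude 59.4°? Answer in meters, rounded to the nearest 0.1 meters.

Rounding to 4 decimal places leaves the longitude within ±5e-05° of the true value.
Error at 16.74° = 5e-05° × 111320 × cos 16.74° ≈ 5.566 × 0.9576 = 5.3301 m.
Error at 59.4° = 5e-05° × 111320 × cos 59.4° ≈ 5.566 × 0.5090 = 2.8333 m.
Difference: 5.3301 − 2.8333 = 2.4968 m.

2.5 meters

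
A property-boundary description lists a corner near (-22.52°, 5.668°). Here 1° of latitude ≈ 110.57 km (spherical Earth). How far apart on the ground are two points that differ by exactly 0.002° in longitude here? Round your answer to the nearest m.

204 m

One degree of longitude here spans 110570 × cos 22.52° = 110570 × 0.9237 ≈ 102139 m; 0.002° of that is 204.277 m.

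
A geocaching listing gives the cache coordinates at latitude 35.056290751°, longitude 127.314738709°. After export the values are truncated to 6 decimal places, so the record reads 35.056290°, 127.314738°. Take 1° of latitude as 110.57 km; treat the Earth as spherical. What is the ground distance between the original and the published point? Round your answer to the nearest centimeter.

10 centimeters

The latitude changed by +0.000000751° and the longitude by +0.000000709°.
North–south shift: 0.000000751 × 110570 = 0.0830381 m.
E–W at 35.0563°: 0.000000709° × 110570 × cos 35.0563° = 0.000000709 × 110570 × 0.8186 ≈ 0.0641725 m.
Hypotenuse of the two orthogonal shifts: √(0.0830381² + 0.0641725²) = 0.104945 m.
That is 0.104945 m = 10.494 cm.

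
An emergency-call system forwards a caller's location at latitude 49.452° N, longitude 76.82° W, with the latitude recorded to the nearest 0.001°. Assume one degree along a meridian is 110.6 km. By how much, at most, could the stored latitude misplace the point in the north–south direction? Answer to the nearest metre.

55 metres

Rounding to 3 decimal places leaves the latitude within ±0.0005° of the true value.
So the N–S error is at most 0.0005 × 110600 = 55.3 m.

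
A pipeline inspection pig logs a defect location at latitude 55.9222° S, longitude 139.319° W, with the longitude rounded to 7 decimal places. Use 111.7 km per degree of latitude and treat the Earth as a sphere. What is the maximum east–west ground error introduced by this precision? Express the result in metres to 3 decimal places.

0.003 metres

Rounding to 7 decimal places leaves the longitude within ±5e-08° of the true value.
One degree of longitude at 55.9222° is 111700 × cos 55.9222° ≈ 111700 × 0.5603 = 62587.5 m.
East–west error: 5e-08° × 62587.5 m/° ≈ 0.00312938 m.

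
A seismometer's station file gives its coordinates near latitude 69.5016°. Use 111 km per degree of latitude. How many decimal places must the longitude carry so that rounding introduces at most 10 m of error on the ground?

At 69.5016° one degree of longitude covers 111000 × cos 69.5016° ≈ 111000 × 0.3502 ≈ 38870.1 m.
N decimal places → at most half a unit in the last place, 0.5 × 10⁻ᴺ° = 38870.1/2 × 10⁻ᴺ m.
Setting 19435.1 × 10⁻ᴺ ≤ 10 gives 10ᴺ ≥ 1944, i.e. N ≥ 3.29.
N = 3 would give 19.4 m (too coarse); N = 4 gives 1.94 m ≤ 10 m.

4 decimal places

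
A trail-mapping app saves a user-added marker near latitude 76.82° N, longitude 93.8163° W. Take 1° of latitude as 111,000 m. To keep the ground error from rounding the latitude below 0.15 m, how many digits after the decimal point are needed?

6 decimal places

One degree of latitude covers 111000 m.
N decimal places → at most half a unit in the last place, 0.5 × 10⁻ᴺ° = 111000/2 × 10⁻ᴺ m.
Setting 55500 × 10⁻ᴺ ≤ 0.15 gives 10ᴺ ≥ 3.7e+05, i.e. N ≥ 5.57.
So 6 decimal places suffice (0.0555 m); 5 would allow up to 0.555 m.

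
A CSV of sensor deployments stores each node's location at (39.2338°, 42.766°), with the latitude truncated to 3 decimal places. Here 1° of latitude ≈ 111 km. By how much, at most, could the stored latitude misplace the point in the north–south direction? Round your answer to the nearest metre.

Truncating at 3 decimal places can drop up to a full unit in the last place, so the latitude may be off by as much as 0.001°.
Along the meridian that is 0.001° × 111000 m/° = 111 m.

111 metres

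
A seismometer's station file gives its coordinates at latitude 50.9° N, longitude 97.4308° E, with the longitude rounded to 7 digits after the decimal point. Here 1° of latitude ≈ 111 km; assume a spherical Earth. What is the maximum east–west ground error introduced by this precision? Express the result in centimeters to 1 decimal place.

0.4 centimeters

Rounding to 7 decimal places leaves the longitude within ±5e-08° of the true value.
One degree of longitude at 50.9° is 111000 × cos 50.9° ≈ 111000 × 0.6307 = 70005 m.
So at most 5e-08° × 70005 ≈ 0.00350025 m east–west.
That is 0.00350025 m = 0.35003 cm.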